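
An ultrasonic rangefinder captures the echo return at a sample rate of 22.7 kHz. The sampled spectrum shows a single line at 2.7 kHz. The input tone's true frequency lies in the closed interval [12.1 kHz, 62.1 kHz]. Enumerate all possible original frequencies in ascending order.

20 kHz, 25.4 kHz, 42.7 kHz, 48.1 kHz

Frequencies that alias to 2.7 kHz are k·fs ± 2.7 kHz for integer k ≥ 0.
k=0: 2.7 kHz.
k=1: 20 kHz, 25.4 kHz.
k=2: 42.7 kHz, 48.1 kHz.
k=3: 65.4 kHz, 70.8 kHz.
Within [12.1 kHz, 62.1 kHz]: 20 kHz, 25.4 kHz, 42.7 kHz, 48.1 kHz.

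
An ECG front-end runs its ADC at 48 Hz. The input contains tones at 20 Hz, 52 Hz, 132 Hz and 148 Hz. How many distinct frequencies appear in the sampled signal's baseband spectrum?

fs/2 = 24 Hz.
20 Hz ≤ fs/2 = 24 Hz, passes unchanged.
52 Hz mod fs = 4 Hz.
4 Hz ≤ fs/2 = 24 Hz, appears at 4 Hz.
132 Hz mod fs = 36 Hz.
36 Hz > fs/2 = 24 Hz, folds to fs − 36 Hz = 12 Hz.
148 Hz mod fs = 4 Hz.
4 Hz ≤ fs/2 = 24 Hz, appears at 4 Hz.
Distinct values: {4 Hz, 12 Hz, 20 Hz} → 3.

3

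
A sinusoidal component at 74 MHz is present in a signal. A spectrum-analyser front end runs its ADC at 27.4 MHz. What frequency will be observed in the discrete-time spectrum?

8.2 MHz

74 MHz mod fs = 19.2 MHz.
19.2 MHz > fs/2 = 13.7 MHz, folds to fs − 19.2 MHz = 8.2 MHz.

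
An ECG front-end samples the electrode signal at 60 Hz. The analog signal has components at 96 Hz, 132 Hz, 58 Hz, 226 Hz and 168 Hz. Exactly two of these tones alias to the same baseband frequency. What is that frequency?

fs/2 = 30 Hz.
96 Hz mod fs = 36 Hz.
36 Hz > fs/2 = 30 Hz, folds to fs − 36 Hz = 24 Hz.
132 Hz mod fs = 12 Hz.
12 Hz ≤ fs/2 = 30 Hz, appears at 12 Hz.
58 Hz > fs/2 = 30 Hz, folds to fs − 58 Hz = 2 Hz.
226 Hz mod fs = 46 Hz.
46 Hz > fs/2 = 30 Hz, folds to fs − 46 Hz = 14 Hz.
168 Hz mod fs = 48 Hz.
48 Hz > fs/2 = 30 Hz, folds to fs − 48 Hz = 12 Hz.
132 Hz and 168 Hz both map to 12 Hz.

12 Hz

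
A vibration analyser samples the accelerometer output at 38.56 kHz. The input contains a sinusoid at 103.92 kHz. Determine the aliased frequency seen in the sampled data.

103.92 kHz mod fs = 26.8 kHz.
26.8 kHz > fs/2 = 19.28 kHz, folds to fs − 26.8 kHz = 11.76 kHz.

11.76 kHz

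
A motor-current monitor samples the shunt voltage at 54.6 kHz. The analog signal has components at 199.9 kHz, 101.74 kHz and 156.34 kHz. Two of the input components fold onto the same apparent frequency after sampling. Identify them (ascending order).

101.74 kHz, 156.34 kHz

fs/2 = 27.3 kHz.
199.9 kHz mod fs = 36.1 kHz.
36.1 kHz > fs/2 = 27.3 kHz, folds to fs − 36.1 kHz = 18.5 kHz.
101.74 kHz mod fs = 47.14 kHz.
47.14 kHz > fs/2 = 27.3 kHz, folds to fs − 47.14 kHz = 7.46 kHz.
156.34 kHz mod fs = 47.14 kHz.
47.14 kHz > fs/2 = 27.3 kHz, folds to fs − 47.14 kHz = 7.46 kHz.
101.74 kHz and 156.34 kHz both map to 7.46 kHz.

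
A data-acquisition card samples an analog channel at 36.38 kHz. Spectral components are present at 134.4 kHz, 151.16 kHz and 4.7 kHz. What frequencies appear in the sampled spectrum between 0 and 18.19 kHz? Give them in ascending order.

4.7 kHz, 5.64 kHz, 11.12 kHz

fs/2 = 18.19 kHz.
134.4 kHz mod fs = 25.26 kHz.
25.26 kHz > fs/2 = 18.19 kHz, folds to fs − 25.26 kHz = 11.12 kHz.
151.16 kHz mod fs = 5.64 kHz.
5.64 kHz ≤ fs/2 = 18.19 kHz, appears at 5.64 kHz.
4.7 kHz ≤ fs/2 = 18.19 kHz, passes unchanged.
Distinct values: {4.7 kHz, 5.64 kHz, 11.12 kHz}.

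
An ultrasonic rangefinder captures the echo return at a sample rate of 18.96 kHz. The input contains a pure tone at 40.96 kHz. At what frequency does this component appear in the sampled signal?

3.04 kHz

40.96 kHz mod fs = 3.04 kHz.
3.04 kHz ≤ fs/2 = 9.48 kHz, appears at 3.04 kHz.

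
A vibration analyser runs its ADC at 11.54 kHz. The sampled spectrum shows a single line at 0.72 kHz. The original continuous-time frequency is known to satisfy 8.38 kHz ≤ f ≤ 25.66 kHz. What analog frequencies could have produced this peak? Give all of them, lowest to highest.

Frequencies that alias to 0.72 kHz are k·fs ± 0.72 kHz for integer k ≥ 0.
k=0: 0.72 kHz.
k=1: 10.82 kHz, 12.26 kHz.
k=2: 22.36 kHz, 23.8 kHz.
k=3: 33.9 kHz, 35.34 kHz.
Within [8.38 kHz, 25.66 kHz]: 10.82 kHz, 12.26 kHz, 22.36 kHz, 23.8 kHz.

10.82 kHz, 12.26 kHz, 22.36 kHz, 23.8 kHz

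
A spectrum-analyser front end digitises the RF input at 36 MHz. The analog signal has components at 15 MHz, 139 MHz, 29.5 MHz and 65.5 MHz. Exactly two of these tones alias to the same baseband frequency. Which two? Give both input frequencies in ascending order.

29.5 MHz, 65.5 MHz

fs/2 = 18 MHz.
15 MHz ≤ fs/2 = 18 MHz, passes unchanged.
139 MHz mod fs = 31 MHz.
31 MHz > fs/2 = 18 MHz, folds to fs − 31 MHz = 5 MHz.
29.5 MHz > fs/2 = 18 MHz, folds to fs − 29.5 MHz = 6.5 MHz.
65.5 MHz mod fs = 29.5 MHz.
29.5 MHz > fs/2 = 18 MHz, folds to fs − 29.5 MHz = 6.5 MHz.
29.5 MHz and 65.5 MHz both map to 6.5 MHz.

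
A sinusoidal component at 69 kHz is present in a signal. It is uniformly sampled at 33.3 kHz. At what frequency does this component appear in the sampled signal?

69 kHz mod fs = 2.4 kHz.
2.4 kHz ≤ fs/2 = 16.65 kHz, appears at 2.4 kHz.

2.4 kHz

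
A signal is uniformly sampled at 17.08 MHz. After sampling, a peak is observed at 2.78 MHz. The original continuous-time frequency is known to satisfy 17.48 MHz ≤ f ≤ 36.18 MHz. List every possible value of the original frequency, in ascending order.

Frequencies that alias to 2.78 MHz are k·fs ± 2.78 MHz for integer k ≥ 0.
k=0: 2.78 MHz.
k=1: 14.3 MHz, 19.86 MHz.
k=2: 31.38 MHz, 36.94 MHz.
k=3: 48.46 MHz, 54.02 MHz.
Within [17.48 MHz, 36.18 MHz]: 19.86 MHz, 31.38 MHz.

19.86 MHz, 31.38 MHz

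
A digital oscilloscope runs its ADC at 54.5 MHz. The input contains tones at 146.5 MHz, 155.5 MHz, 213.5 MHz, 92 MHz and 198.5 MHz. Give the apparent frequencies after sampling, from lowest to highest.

fs/2 = 27.25 MHz.
146.5 MHz mod fs = 37.5 MHz.
37.5 MHz > fs/2 = 27.25 MHz, folds to fs − 37.5 MHz = 17 MHz.
155.5 MHz mod fs = 46.5 MHz.
46.5 MHz > fs/2 = 27.25 MHz, folds to fs − 46.5 MHz = 8 MHz.
213.5 MHz mod fs = 50 MHz.
50 MHz > fs/2 = 27.25 MHz, folds to fs − 50 MHz = 4.5 MHz.
92 MHz mod fs = 37.5 MHz.
37.5 MHz > fs/2 = 27.25 MHz, folds to fs − 37.5 MHz = 17 MHz.
198.5 MHz mod fs = 35 MHz.
35 MHz > fs/2 = 27.25 MHz, folds to fs − 35 MHz = 19.5 MHz.
Distinct values: {4.5 MHz, 8 MHz, 17 MHz, 19.5 MHz}.

4.5 MHz, 8 MHz, 17 MHz, 19.5 MHz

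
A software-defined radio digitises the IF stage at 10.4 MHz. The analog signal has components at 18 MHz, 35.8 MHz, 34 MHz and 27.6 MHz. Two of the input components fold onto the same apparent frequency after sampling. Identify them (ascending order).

fs/2 = 5.2 MHz.
18 MHz mod fs = 7.6 MHz.
7.6 MHz > fs/2 = 5.2 MHz, folds to fs − 7.6 MHz = 2.8 MHz.
35.8 MHz mod fs = 4.6 MHz.
4.6 MHz ≤ fs/2 = 5.2 MHz, appears at 4.6 MHz.
34 MHz mod fs = 2.8 MHz.
2.8 MHz ≤ fs/2 = 5.2 MHz, appears at 2.8 MHz.
27.6 MHz mod fs = 6.8 MHz.
6.8 MHz > fs/2 = 5.2 MHz, folds to fs − 6.8 MHz = 3.6 MHz.
18 MHz and 34 MHz both map to 2.8 MHz.

18 MHz, 34 MHz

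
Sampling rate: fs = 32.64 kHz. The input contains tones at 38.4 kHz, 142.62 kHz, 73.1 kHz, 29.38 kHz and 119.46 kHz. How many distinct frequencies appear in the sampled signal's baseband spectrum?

5

fs/2 = 16.32 kHz.
38.4 kHz mod fs = 5.76 kHz.
5.76 kHz ≤ fs/2 = 16.32 kHz, appears at 5.76 kHz.
142.62 kHz mod fs = 12.06 kHz.
12.06 kHz ≤ fs/2 = 16.32 kHz, appears at 12.06 kHz.
73.1 kHz mod fs = 7.82 kHz.
7.82 kHz ≤ fs/2 = 16.32 kHz, appears at 7.82 kHz.
29.38 kHz > fs/2 = 16.32 kHz, folds to fs − 29.38 kHz = 3.26 kHz.
119.46 kHz mod fs = 21.54 kHz.
21.54 kHz > fs/2 = 16.32 kHz, folds to fs − 21.54 kHz = 11.1 kHz.
Distinct values: {3.26 kHz, 5.76 kHz, 7.82 kHz, 11.1 kHz, 12.06 kHz} → 5.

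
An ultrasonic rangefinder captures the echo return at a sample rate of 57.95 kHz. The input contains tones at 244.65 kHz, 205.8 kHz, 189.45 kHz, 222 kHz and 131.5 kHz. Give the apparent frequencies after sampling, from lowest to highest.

9.8 kHz, 12.85 kHz, 15.6 kHz, 26 kHz

fs/2 = 28.975 kHz.
244.65 kHz mod fs = 12.85 kHz.
12.85 kHz ≤ fs/2 = 28.975 kHz, appears at 12.85 kHz.
205.8 kHz mod fs = 31.95 kHz.
31.95 kHz > fs/2 = 28.975 kHz, folds to fs − 31.95 kHz = 26 kHz.
189.45 kHz mod fs = 15.6 kHz.
15.6 kHz ≤ fs/2 = 28.975 kHz, appears at 15.6 kHz.
222 kHz mod fs = 48.15 kHz.
48.15 kHz > fs/2 = 28.975 kHz, folds to fs − 48.15 kHz = 9.8 kHz.
131.5 kHz mod fs = 15.6 kHz.
15.6 kHz ≤ fs/2 = 28.975 kHz, appears at 15.6 kHz.
Distinct values: {9.8 kHz, 12.85 kHz, 15.6 kHz, 26 kHz}.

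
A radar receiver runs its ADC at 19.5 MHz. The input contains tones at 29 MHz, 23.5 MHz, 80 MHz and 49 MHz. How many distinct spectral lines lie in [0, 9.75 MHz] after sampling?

3

fs/2 = 9.75 MHz.
29 MHz mod fs = 9.5 MHz.
9.5 MHz ≤ fs/2 = 9.75 MHz, appears at 9.5 MHz.
23.5 MHz mod fs = 4 MHz.
4 MHz ≤ fs/2 = 9.75 MHz, appears at 4 MHz.
80 MHz mod fs = 2 MHz.
2 MHz ≤ fs/2 = 9.75 MHz, appears at 2 MHz.
49 MHz mod fs = 10 MHz.
10 MHz > fs/2 = 9.75 MHz, folds to fs − 10 MHz = 9.5 MHz.
Distinct values: {2 MHz, 4 MHz, 9.5 MHz} → 3.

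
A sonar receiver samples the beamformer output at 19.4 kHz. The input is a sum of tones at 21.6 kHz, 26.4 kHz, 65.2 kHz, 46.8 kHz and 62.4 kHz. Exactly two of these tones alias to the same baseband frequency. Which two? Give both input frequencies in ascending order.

fs/2 = 9.7 kHz.
21.6 kHz mod fs = 2.2 kHz.
2.2 kHz ≤ fs/2 = 9.7 kHz, appears at 2.2 kHz.
26.4 kHz mod fs = 7 kHz.
7 kHz ≤ fs/2 = 9.7 kHz, appears at 7 kHz.
65.2 kHz mod fs = 7 kHz.
7 kHz ≤ fs/2 = 9.7 kHz, appears at 7 kHz.
46.8 kHz mod fs = 8 kHz.
8 kHz ≤ fs/2 = 9.7 kHz, appears at 8 kHz.
62.4 kHz mod fs = 4.2 kHz.
4.2 kHz ≤ fs/2 = 9.7 kHz, appears at 4.2 kHz.
26.4 kHz and 65.2 kHz both map to 7 kHz.

26.4 kHz, 65.2 kHz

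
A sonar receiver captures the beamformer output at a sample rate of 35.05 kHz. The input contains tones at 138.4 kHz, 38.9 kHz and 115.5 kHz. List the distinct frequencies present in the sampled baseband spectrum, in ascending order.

fs/2 = 17.525 kHz.
138.4 kHz mod fs = 33.25 kHz.
33.25 kHz > fs/2 = 17.525 kHz, folds to fs − 33.25 kHz = 1.8 kHz.
38.9 kHz mod fs = 3.85 kHz.
3.85 kHz ≤ fs/2 = 17.525 kHz, appears at 3.85 kHz.
115.5 kHz mod fs = 10.35 kHz.
10.35 kHz ≤ fs/2 = 17.525 kHz, appears at 10.35 kHz.
Distinct values: {1.8 kHz, 3.85 kHz, 10.35 kHz}.

1.8 kHz, 3.85 kHz, 10.35 kHz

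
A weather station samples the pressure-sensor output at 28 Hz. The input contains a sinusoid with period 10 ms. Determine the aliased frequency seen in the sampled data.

T = 10 ms → f = 1/T = 100 Hz.
100 Hz mod fs = 16 Hz.
16 Hz > fs/2 = 14 Hz, folds to fs − 16 Hz = 12 Hz.

12 Hz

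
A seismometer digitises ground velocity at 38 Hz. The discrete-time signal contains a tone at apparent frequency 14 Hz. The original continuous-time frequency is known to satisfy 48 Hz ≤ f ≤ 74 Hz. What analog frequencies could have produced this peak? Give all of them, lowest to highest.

Frequencies that alias to 14 Hz are k·fs ± 14 Hz for integer k ≥ 0.
k=0: 14 Hz.
k=1: 24 Hz, 52 Hz.
k=2: 62 Hz, 90 Hz.
k=3: 100 Hz, 128 Hz.
Within [48 Hz, 74 Hz]: 52 Hz, 62 Hz.

52 Hz, 62 Hz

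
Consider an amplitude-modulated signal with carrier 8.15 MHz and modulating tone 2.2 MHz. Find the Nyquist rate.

20.7 MHz

AM sidebands sit at fc ± fm = 5.95 MHz and 10.35 MHz.
Highest-frequency component: 10.35 MHz.
Nyquist rate = 2 × 10.35 MHz = 20.7 MHz.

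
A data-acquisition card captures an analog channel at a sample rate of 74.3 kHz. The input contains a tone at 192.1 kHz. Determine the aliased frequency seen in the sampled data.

192.1 kHz mod fs = 43.5 kHz.
43.5 kHz > fs/2 = 37.15 kHz, folds to fs − 43.5 kHz = 30.8 kHz.

30.8 kHz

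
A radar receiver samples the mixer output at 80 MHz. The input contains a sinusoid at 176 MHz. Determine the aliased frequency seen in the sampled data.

16 MHz

176 MHz mod fs = 16 MHz.
16 MHz ≤ fs/2 = 40 MHz, appears at 16 MHz.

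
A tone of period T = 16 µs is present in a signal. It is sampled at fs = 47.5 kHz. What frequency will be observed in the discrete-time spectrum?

T = 16 µs → f = 1/T = 62.5 kHz.
62.5 kHz mod fs = 15 kHz.
15 kHz ≤ fs/2 = 23.75 kHz, appears at 15 kHz.

15 kHz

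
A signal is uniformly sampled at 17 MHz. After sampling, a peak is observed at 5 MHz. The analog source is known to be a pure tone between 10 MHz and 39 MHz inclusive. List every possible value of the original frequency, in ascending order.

12 MHz, 22 MHz, 29 MHz, 39 MHz

Frequencies that alias to 5 MHz are k·fs ± 5 MHz for integer k ≥ 0.
k=0: 5 MHz.
k=1: 12 MHz, 22 MHz.
k=2: 29 MHz, 39 MHz.
k=3: 46 MHz, 56 MHz.
Within [10 MHz, 39 MHz]: 12 MHz, 22 MHz, 29 MHz, 39 MHz.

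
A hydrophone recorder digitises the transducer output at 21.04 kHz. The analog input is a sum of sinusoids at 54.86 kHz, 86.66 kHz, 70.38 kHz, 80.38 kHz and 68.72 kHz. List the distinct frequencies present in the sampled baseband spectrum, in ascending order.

fs/2 = 10.52 kHz.
54.86 kHz mod fs = 12.78 kHz.
12.78 kHz > fs/2 = 10.52 kHz, folds to fs − 12.78 kHz = 8.26 kHz.
86.66 kHz mod fs = 2.5 kHz.
2.5 kHz ≤ fs/2 = 10.52 kHz, appears at 2.5 kHz.
70.38 kHz mod fs = 7.26 kHz.
7.26 kHz ≤ fs/2 = 10.52 kHz, appears at 7.26 kHz.
80.38 kHz mod fs = 17.26 kHz.
17.26 kHz > fs/2 = 10.52 kHz, folds to fs − 17.26 kHz = 3.78 kHz.
68.72 kHz mod fs = 5.6 kHz.
5.6 kHz ≤ fs/2 = 10.52 kHz, appears at 5.6 kHz.
Distinct values: {2.5 kHz, 3.78 kHz, 5.6 kHz, 7.26 kHz, 8.26 kHz}.

2.5 kHz, 3.78 kHz, 5.6 kHz, 7.26 kHz, 8.26 kHz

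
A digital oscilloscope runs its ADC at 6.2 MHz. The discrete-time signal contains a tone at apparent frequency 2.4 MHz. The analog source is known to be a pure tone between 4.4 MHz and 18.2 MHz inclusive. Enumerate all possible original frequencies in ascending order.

8.6 MHz, 10 MHz, 14.8 MHz, 16.2 MHz

Frequencies that alias to 2.4 MHz are k·fs ± 2.4 MHz for integer k ≥ 0.
k=0: 2.4 MHz.
k=1: 3.8 MHz, 8.6 MHz.
k=2: 10 MHz, 14.8 MHz.
k=3: 16.2 MHz, 21 MHz.
k=4: 22.4 MHz, 27.2 MHz.
Within [4.4 MHz, 18.2 MHz]: 8.6 MHz, 10 MHz, 14.8 MHz, 16.2 MHz.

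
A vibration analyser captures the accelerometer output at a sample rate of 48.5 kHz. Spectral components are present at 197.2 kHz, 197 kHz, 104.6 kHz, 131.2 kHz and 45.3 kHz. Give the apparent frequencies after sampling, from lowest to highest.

3 kHz, 3.2 kHz, 7.6 kHz, 14.3 kHz

fs/2 = 24.25 kHz.
197.2 kHz mod fs = 3.2 kHz.
3.2 kHz ≤ fs/2 = 24.25 kHz, appears at 3.2 kHz.
197 kHz mod fs = 3 kHz.
3 kHz ≤ fs/2 = 24.25 kHz, appears at 3 kHz.
104.6 kHz mod fs = 7.6 kHz.
7.6 kHz ≤ fs/2 = 24.25 kHz, appears at 7.6 kHz.
131.2 kHz mod fs = 34.2 kHz.
34.2 kHz > fs/2 = 24.25 kHz, folds to fs − 34.2 kHz = 14.3 kHz.
45.3 kHz > fs/2 = 24.25 kHz, folds to fs − 45.3 kHz = 3.2 kHz.
Distinct values: {3 kHz, 3.2 kHz, 7.6 kHz, 14.3 kHz}.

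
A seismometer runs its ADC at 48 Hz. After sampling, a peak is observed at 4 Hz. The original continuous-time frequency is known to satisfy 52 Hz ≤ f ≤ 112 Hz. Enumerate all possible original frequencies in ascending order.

52 Hz, 92 Hz, 100 Hz

Frequencies that alias to 4 Hz are k·fs ± 4 Hz for integer k ≥ 0.
k=0: 4 Hz.
k=1: 44 Hz, 52 Hz.
k=2: 92 Hz, 100 Hz.
k=3: 140 Hz, 148 Hz.
Within [52 Hz, 112 Hz]: 52 Hz, 92 Hz, 100 Hz.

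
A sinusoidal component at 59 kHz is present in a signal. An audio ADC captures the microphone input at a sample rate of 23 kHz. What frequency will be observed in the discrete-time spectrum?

59 kHz mod fs = 13 kHz.
13 kHz > fs/2 = 11.5 kHz, folds to fs − 13 kHz = 10 kHz.

10 kHz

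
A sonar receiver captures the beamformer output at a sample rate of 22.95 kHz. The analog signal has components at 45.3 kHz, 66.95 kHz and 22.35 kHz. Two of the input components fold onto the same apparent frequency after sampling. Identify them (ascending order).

22.35 kHz, 45.3 kHz

fs/2 = 11.475 kHz.
45.3 kHz mod fs = 22.35 kHz.
22.35 kHz > fs/2 = 11.475 kHz, folds to fs − 22.35 kHz = 0.6 kHz.
66.95 kHz mod fs = 21.05 kHz.
21.05 kHz > fs/2 = 11.475 kHz, folds to fs − 21.05 kHz = 1.9 kHz.
22.35 kHz > fs/2 = 11.475 kHz, folds to fs − 22.35 kHz = 0.6 kHz.
22.35 kHz and 45.3 kHz both map to 0.6 kHz.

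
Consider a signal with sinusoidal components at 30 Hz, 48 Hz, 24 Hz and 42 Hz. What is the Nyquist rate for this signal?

96 Hz

Highest-frequency component: 48 Hz.
Nyquist rate = 2 × 48 Hz = 96 Hz.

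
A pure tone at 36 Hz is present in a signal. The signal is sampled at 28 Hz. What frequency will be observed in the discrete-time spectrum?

8 Hz

36 Hz mod fs = 8 Hz.
8 Hz ≤ fs/2 = 14 Hz, appears at 8 Hz.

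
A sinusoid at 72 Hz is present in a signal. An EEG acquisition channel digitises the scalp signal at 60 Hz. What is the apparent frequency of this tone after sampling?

12 Hz

72 Hz mod fs = 12 Hz.
12 Hz ≤ fs/2 = 30 Hz, appears at 12 Hz.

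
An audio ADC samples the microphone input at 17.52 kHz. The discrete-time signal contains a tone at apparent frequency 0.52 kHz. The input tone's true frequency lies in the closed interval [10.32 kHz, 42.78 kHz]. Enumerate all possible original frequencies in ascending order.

Frequencies that alias to 0.52 kHz are k·fs ± 0.52 kHz for integer k ≥ 0.
k=0: 0.52 kHz.
k=1: 17 kHz, 18.04 kHz.
k=2: 34.52 kHz, 35.56 kHz.
k=3: 52.04 kHz, 53.08 kHz.
Within [10.32 kHz, 42.78 kHz]: 17 kHz, 18.04 kHz, 34.52 kHz, 35.56 kHz.

17 kHz, 18.04 kHz, 34.52 kHz, 35.56 kHz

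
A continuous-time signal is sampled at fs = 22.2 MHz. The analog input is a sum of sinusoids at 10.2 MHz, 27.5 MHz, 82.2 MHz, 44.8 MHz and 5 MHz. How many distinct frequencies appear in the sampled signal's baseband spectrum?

fs/2 = 11.1 MHz.
10.2 MHz ≤ fs/2 = 11.1 MHz, passes unchanged.
27.5 MHz mod fs = 5.3 MHz.
5.3 MHz ≤ fs/2 = 11.1 MHz, appears at 5.3 MHz.
82.2 MHz mod fs = 15.6 MHz.
15.6 MHz > fs/2 = 11.1 MHz, folds to fs − 15.6 MHz = 6.6 MHz.
44.8 MHz mod fs = 0.4 MHz.
0.4 MHz ≤ fs/2 = 11.1 MHz, appears at 0.4 MHz.
5 MHz ≤ fs/2 = 11.1 MHz, passes unchanged.
Distinct values: {0.4 MHz, 5 MHz, 5.3 MHz, 6.6 MHz, 10.2 MHz} → 5.

5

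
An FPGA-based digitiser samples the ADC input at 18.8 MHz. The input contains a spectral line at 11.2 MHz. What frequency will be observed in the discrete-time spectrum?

11.2 MHz > fs/2 = 9.4 MHz, folds to fs − 11.2 MHz = 7.6 MHz.

7.6 MHz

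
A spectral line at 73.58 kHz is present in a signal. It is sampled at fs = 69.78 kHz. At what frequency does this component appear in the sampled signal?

3.8 kHz

73.58 kHz mod fs = 3.8 kHz.
3.8 kHz ≤ fs/2 = 34.89 kHz, appears at 3.8 kHz.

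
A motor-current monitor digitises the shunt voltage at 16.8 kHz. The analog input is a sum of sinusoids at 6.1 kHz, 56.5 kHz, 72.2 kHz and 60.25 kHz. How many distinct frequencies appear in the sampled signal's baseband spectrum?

fs/2 = 8.4 kHz.
6.1 kHz ≤ fs/2 = 8.4 kHz, passes unchanged.
56.5 kHz mod fs = 6.1 kHz.
6.1 kHz ≤ fs/2 = 8.4 kHz, appears at 6.1 kHz.
72.2 kHz mod fs = 5 kHz.
5 kHz ≤ fs/2 = 8.4 kHz, appears at 5 kHz.
60.25 kHz mod fs = 9.85 kHz.
9.85 kHz > fs/2 = 8.4 kHz, folds to fs − 9.85 kHz = 6.95 kHz.
Distinct values: {5 kHz, 6.1 kHz, 6.95 kHz} → 3.

3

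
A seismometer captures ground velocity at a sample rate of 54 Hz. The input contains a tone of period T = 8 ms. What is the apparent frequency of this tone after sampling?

17 Hz

T = 8 ms → f = 1/T = 125 Hz.
125 Hz mod fs = 17 Hz.
17 Hz ≤ fs/2 = 27 Hz, appears at 17 Hz.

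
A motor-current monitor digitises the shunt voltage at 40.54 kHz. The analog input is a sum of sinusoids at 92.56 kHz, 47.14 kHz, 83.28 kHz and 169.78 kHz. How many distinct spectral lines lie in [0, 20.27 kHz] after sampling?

fs/2 = 20.27 kHz.
92.56 kHz mod fs = 11.48 kHz.
11.48 kHz ≤ fs/2 = 20.27 kHz, appears at 11.48 kHz.
47.14 kHz mod fs = 6.6 kHz.
6.6 kHz ≤ fs/2 = 20.27 kHz, appears at 6.6 kHz.
83.28 kHz mod fs = 2.2 kHz.
2.2 kHz ≤ fs/2 = 20.27 kHz, appears at 2.2 kHz.
169.78 kHz mod fs = 7.62 kHz.
7.62 kHz ≤ fs/2 = 20.27 kHz, appears at 7.62 kHz.
Distinct values: {2.2 kHz, 6.6 kHz, 7.62 kHz, 11.48 kHz} → 4.

4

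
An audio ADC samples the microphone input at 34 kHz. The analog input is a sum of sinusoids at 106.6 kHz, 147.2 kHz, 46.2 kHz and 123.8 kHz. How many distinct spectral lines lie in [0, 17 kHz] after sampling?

fs/2 = 17 kHz.
106.6 kHz mod fs = 4.6 kHz.
4.6 kHz ≤ fs/2 = 17 kHz, appears at 4.6 kHz.
147.2 kHz mod fs = 11.2 kHz.
11.2 kHz ≤ fs/2 = 17 kHz, appears at 11.2 kHz.
46.2 kHz mod fs = 12.2 kHz.
12.2 kHz ≤ fs/2 = 17 kHz, appears at 12.2 kHz.
123.8 kHz mod fs = 21.8 kHz.
21.8 kHz > fs/2 = 17 kHz, folds to fs − 21.8 kHz = 12.2 kHz.
Distinct values: {4.6 kHz, 11.2 kHz, 12.2 kHz} → 3.

3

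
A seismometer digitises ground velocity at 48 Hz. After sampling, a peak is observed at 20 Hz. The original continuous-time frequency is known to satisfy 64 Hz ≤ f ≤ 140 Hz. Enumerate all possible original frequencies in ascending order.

68 Hz, 76 Hz, 116 Hz, 124 Hz

Frequencies that alias to 20 Hz are k·fs ± 20 Hz for integer k ≥ 0.
k=0: 20 Hz.
k=1: 28 Hz, 68 Hz.
k=2: 76 Hz, 116 Hz.
k=3: 124 Hz, 164 Hz.
k=4: 172 Hz, 212 Hz.
Within [64 Hz, 140 Hz]: 68 Hz, 76 Hz, 116 Hz, 124 Hz.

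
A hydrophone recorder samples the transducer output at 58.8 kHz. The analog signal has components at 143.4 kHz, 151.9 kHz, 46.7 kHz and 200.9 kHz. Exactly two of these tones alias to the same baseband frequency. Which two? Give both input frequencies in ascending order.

151.9 kHz, 200.9 kHz

fs/2 = 29.4 kHz.
143.4 kHz mod fs = 25.8 kHz.
25.8 kHz ≤ fs/2 = 29.4 kHz, appears at 25.8 kHz.
151.9 kHz mod fs = 34.3 kHz.
34.3 kHz > fs/2 = 29.4 kHz, folds to fs − 34.3 kHz = 24.5 kHz.
46.7 kHz > fs/2 = 29.4 kHz, folds to fs − 46.7 kHz = 12.1 kHz.
200.9 kHz mod fs = 24.5 kHz.
24.5 kHz ≤ fs/2 = 29.4 kHz, appears at 24.5 kHz.
151.9 kHz and 200.9 kHz both map to 24.5 kHz.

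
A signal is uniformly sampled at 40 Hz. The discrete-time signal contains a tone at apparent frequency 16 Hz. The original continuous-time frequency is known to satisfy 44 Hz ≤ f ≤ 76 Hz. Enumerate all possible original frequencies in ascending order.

56 Hz, 64 Hz

Frequencies that alias to 16 Hz are k·fs ± 16 Hz for integer k ≥ 0.
k=0: 16 Hz.
k=1: 24 Hz, 56 Hz.
k=2: 64 Hz, 96 Hz.
k=3: 104 Hz, 136 Hz.
Within [44 Hz, 76 Hz]: 56 Hz, 64 Hz.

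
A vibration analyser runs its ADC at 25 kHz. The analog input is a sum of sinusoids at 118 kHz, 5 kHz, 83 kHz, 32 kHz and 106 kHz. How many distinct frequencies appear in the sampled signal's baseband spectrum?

fs/2 = 12.5 kHz.
118 kHz mod fs = 18 kHz.
18 kHz > fs/2 = 12.5 kHz, folds to fs − 18 kHz = 7 kHz.
5 kHz ≤ fs/2 = 12.5 kHz, passes unchanged.
83 kHz mod fs = 8 kHz.
8 kHz ≤ fs/2 = 12.5 kHz, appears at 8 kHz.
32 kHz mod fs = 7 kHz.
7 kHz ≤ fs/2 = 12.5 kHz, appears at 7 kHz.
106 kHz mod fs = 6 kHz.
6 kHz ≤ fs/2 = 12.5 kHz, appears at 6 kHz.
Distinct values: {5 kHz, 6 kHz, 7 kHz, 8 kHz} → 4.

4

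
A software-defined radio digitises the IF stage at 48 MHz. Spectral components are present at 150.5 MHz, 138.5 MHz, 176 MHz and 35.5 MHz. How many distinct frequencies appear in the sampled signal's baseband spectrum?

fs/2 = 24 MHz.
150.5 MHz mod fs = 6.5 MHz.
6.5 MHz ≤ fs/2 = 24 MHz, appears at 6.5 MHz.
138.5 MHz mod fs = 42.5 MHz.
42.5 MHz > fs/2 = 24 MHz, folds to fs − 42.5 MHz = 5.5 MHz.
176 MHz mod fs = 32 MHz.
32 MHz > fs/2 = 24 MHz, folds to fs − 32 MHz = 16 MHz.
35.5 MHz > fs/2 = 24 MHz, folds to fs − 35.5 MHz = 12.5 MHz.
Distinct values: {5.5 MHz, 6.5 MHz, 12.5 MHz, 16 MHz} → 4.

4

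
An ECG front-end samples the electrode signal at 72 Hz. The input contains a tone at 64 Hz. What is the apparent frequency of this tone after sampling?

8 Hz

64 Hz > fs/2 = 36 Hz, folds to fs − 64 Hz = 8 Hz.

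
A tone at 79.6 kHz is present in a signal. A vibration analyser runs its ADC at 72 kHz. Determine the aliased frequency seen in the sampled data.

7.6 kHz

79.6 kHz mod fs = 7.6 kHz.
7.6 kHz ≤ fs/2 = 36 kHz, appears at 7.6 kHz.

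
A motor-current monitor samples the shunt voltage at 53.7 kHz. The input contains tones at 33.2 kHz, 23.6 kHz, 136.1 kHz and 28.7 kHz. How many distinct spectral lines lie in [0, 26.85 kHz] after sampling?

fs/2 = 26.85 kHz.
33.2 kHz > fs/2 = 26.85 kHz, folds to fs − 33.2 kHz = 20.5 kHz.
23.6 kHz ≤ fs/2 = 26.85 kHz, passes unchanged.
136.1 kHz mod fs = 28.7 kHz.
28.7 kHz > fs/2 = 26.85 kHz, folds to fs − 28.7 kHz = 25 kHz.
28.7 kHz > fs/2 = 26.85 kHz, folds to fs − 28.7 kHz = 25 kHz.
Distinct values: {20.5 kHz, 23.6 kHz, 25 kHz} → 3.

3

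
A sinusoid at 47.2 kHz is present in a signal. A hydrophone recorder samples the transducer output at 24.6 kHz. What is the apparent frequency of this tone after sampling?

2 kHz

47.2 kHz mod fs = 22.6 kHz.
22.6 kHz > fs/2 = 12.3 kHz, folds to fs − 22.6 kHz = 2 kHz.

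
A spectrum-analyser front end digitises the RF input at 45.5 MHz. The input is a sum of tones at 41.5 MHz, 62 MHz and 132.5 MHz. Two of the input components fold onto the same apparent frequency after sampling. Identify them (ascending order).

fs/2 = 22.75 MHz.
41.5 MHz > fs/2 = 22.75 MHz, folds to fs − 41.5 MHz = 4 MHz.
62 MHz mod fs = 16.5 MHz.
16.5 MHz ≤ fs/2 = 22.75 MHz, appears at 16.5 MHz.
132.5 MHz mod fs = 41.5 MHz.
41.5 MHz > fs/2 = 22.75 MHz, folds to fs − 41.5 MHz = 4 MHz.
41.5 MHz and 132.5 MHz both map to 4 MHz.

41.5 MHz, 132.5 MHz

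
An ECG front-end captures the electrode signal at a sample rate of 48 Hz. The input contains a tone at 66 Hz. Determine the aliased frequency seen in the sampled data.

66 Hz mod fs = 18 Hz.
18 Hz ≤ fs/2 = 24 Hz, appears at 18 Hz.

18 Hz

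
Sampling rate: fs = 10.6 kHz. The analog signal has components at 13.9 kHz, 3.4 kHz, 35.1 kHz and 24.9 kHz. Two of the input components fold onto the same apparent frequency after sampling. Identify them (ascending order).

13.9 kHz, 35.1 kHz

fs/2 = 5.3 kHz.
13.9 kHz mod fs = 3.3 kHz.
3.3 kHz ≤ fs/2 = 5.3 kHz, appears at 3.3 kHz.
3.4 kHz ≤ fs/2 = 5.3 kHz, passes unchanged.
35.1 kHz mod fs = 3.3 kHz.
3.3 kHz ≤ fs/2 = 5.3 kHz, appears at 3.3 kHz.
24.9 kHz mod fs = 3.7 kHz.
3.7 kHz ≤ fs/2 = 5.3 kHz, appears at 3.7 kHz.
13.9 kHz and 35.1 kHz both map to 3.3 kHz.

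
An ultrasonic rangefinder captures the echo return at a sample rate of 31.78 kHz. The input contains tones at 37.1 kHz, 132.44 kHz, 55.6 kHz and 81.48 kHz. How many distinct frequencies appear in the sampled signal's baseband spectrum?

fs/2 = 15.89 kHz.
37.1 kHz mod fs = 5.32 kHz.
5.32 kHz ≤ fs/2 = 15.89 kHz, appears at 5.32 kHz.
132.44 kHz mod fs = 5.32 kHz.
5.32 kHz ≤ fs/2 = 15.89 kHz, appears at 5.32 kHz.
55.6 kHz mod fs = 23.82 kHz.
23.82 kHz > fs/2 = 15.89 kHz, folds to fs − 23.82 kHz = 7.96 kHz.
81.48 kHz mod fs = 17.92 kHz.
17.92 kHz > fs/2 = 15.89 kHz, folds to fs − 17.92 kHz = 13.86 kHz.
Distinct values: {5.32 kHz, 7.96 kHz, 13.86 kHz} → 3.

3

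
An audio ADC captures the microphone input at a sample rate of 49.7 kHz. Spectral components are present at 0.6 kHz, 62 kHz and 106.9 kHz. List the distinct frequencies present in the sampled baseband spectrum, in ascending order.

0.6 kHz, 7.5 kHz, 12.3 kHz

fs/2 = 24.85 kHz.
0.6 kHz ≤ fs/2 = 24.85 kHz, passes unchanged.
62 kHz mod fs = 12.3 kHz.
12.3 kHz ≤ fs/2 = 24.85 kHz, appears at 12.3 kHz.
106.9 kHz mod fs = 7.5 kHz.
7.5 kHz ≤ fs/2 = 24.85 kHz, appears at 7.5 kHz.
Distinct values: {0.6 kHz, 7.5 kHz, 12.3 kHz}.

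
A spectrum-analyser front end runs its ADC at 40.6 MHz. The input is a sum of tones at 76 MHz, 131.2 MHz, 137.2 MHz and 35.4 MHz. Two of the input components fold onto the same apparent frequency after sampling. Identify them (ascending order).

35.4 MHz, 76 MHz

fs/2 = 20.3 MHz.
76 MHz mod fs = 35.4 MHz.
35.4 MHz > fs/2 = 20.3 MHz, folds to fs − 35.4 MHz = 5.2 MHz.
131.2 MHz mod fs = 9.4 MHz.
9.4 MHz ≤ fs/2 = 20.3 MHz, appears at 9.4 MHz.
137.2 MHz mod fs = 15.4 MHz.
15.4 MHz ≤ fs/2 = 20.3 MHz, appears at 15.4 MHz.
35.4 MHz > fs/2 = 20.3 MHz, folds to fs − 35.4 MHz = 5.2 MHz.
35.4 MHz and 76 MHz both map to 5.2 MHz.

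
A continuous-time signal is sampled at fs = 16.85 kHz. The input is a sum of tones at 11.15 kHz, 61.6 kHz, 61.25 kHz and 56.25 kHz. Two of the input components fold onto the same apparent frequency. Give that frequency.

5.7 kHz

fs/2 = 8.425 kHz.
11.15 kHz > fs/2 = 8.425 kHz, folds to fs − 11.15 kHz = 5.7 kHz.
61.6 kHz mod fs = 11.05 kHz.
11.05 kHz > fs/2 = 8.425 kHz, folds to fs − 11.05 kHz = 5.8 kHz.
61.25 kHz mod fs = 10.7 kHz.
10.7 kHz > fs/2 = 8.425 kHz, folds to fs − 10.7 kHz = 6.15 kHz.
56.25 kHz mod fs = 5.7 kHz.
5.7 kHz ≤ fs/2 = 8.425 kHz, appears at 5.7 kHz.
11.15 kHz and 56.25 kHz both map to 5.7 kHz.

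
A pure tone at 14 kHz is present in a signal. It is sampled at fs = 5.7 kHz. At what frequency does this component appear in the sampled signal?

14 kHz mod fs = 2.6 kHz.
2.6 kHz ≤ fs/2 = 2.85 kHz, appears at 2.6 kHz.

2.6 kHz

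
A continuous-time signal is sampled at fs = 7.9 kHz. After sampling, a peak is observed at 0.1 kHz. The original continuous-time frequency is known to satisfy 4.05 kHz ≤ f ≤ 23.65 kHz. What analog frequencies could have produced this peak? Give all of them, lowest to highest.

Frequencies that alias to 0.1 kHz are k·fs ± 0.1 kHz for integer k ≥ 0.
k=0: 0.1 kHz.
k=1: 7.8 kHz, 8 kHz.
k=2: 15.7 kHz, 15.9 kHz.
k=3: 23.6 kHz, 23.8 kHz.
k=4: 31.5 kHz, 31.7 kHz.
Within [4.05 kHz, 23.65 kHz]: 7.8 kHz, 8 kHz, 15.7 kHz, 15.9 kHz, 23.6 kHz.

7.8 kHz, 8 kHz, 15.7 kHz, 15.9 kHz, 23.6 kHz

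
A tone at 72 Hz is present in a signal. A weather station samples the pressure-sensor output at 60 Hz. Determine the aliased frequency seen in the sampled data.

12 Hz

72 Hz mod fs = 12 Hz.
12 Hz ≤ fs/2 = 30 Hz, appears at 12 Hz.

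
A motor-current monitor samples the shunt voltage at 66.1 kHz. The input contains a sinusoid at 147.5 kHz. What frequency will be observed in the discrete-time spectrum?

147.5 kHz mod fs = 15.3 kHz.
15.3 kHz ≤ fs/2 = 33.05 kHz, appears at 15.3 kHz.

15.3 kHz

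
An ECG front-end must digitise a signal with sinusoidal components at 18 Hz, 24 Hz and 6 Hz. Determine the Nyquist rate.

Highest-frequency component: 24 Hz.
Nyquist rate = 2 × 24 Hz = 48 Hz.

48 Hz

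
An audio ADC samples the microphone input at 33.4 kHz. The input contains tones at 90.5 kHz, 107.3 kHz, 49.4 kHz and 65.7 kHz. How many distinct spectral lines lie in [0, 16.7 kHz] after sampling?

4

fs/2 = 16.7 kHz.
90.5 kHz mod fs = 23.7 kHz.
23.7 kHz > fs/2 = 16.7 kHz, folds to fs − 23.7 kHz = 9.7 kHz.
107.3 kHz mod fs = 7.1 kHz.
7.1 kHz ≤ fs/2 = 16.7 kHz, appears at 7.1 kHz.
49.4 kHz mod fs = 16 kHz.
16 kHz ≤ fs/2 = 16.7 kHz, appears at 16 kHz.
65.7 kHz mod fs = 32.3 kHz.
32.3 kHz > fs/2 = 16.7 kHz, folds to fs − 32.3 kHz = 1.1 kHz.
Distinct values: {1.1 kHz, 7.1 kHz, 9.7 kHz, 16 kHz} → 4.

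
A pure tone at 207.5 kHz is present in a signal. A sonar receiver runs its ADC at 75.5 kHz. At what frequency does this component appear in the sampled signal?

207.5 kHz mod fs = 56.5 kHz.
56.5 kHz > fs/2 = 37.75 kHz, folds to fs − 56.5 kHz = 19 kHz.

19 kHz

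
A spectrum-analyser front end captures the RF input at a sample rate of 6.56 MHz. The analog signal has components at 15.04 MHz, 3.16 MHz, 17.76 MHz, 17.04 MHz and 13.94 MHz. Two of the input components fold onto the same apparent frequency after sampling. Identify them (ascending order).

fs/2 = 3.28 MHz.
15.04 MHz mod fs = 1.92 MHz.
1.92 MHz ≤ fs/2 = 3.28 MHz, appears at 1.92 MHz.
3.16 MHz ≤ fs/2 = 3.28 MHz, passes unchanged.
17.76 MHz mod fs = 4.64 MHz.
4.64 MHz > fs/2 = 3.28 MHz, folds to fs − 4.64 MHz = 1.92 MHz.
17.04 MHz mod fs = 3.92 MHz.
3.92 MHz > fs/2 = 3.28 MHz, folds to fs − 3.92 MHz = 2.64 MHz.
13.94 MHz mod fs = 0.82 MHz.
0.82 MHz ≤ fs/2 = 3.28 MHz, appears at 0.82 MHz.
15.04 MHz and 17.76 MHz both map to 1.92 MHz.

15.04 MHz, 17.76 MHz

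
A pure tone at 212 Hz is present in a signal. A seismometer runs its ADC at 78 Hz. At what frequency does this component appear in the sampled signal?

212 Hz mod fs = 56 Hz.
56 Hz > fs/2 = 39 Hz, folds to fs − 56 Hz = 22 Hz.

22 Hz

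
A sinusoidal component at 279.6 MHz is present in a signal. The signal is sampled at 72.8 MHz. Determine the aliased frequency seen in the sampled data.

11.6 MHz

279.6 MHz mod fs = 61.2 MHz.
61.2 MHz > fs/2 = 36.4 MHz, folds to fs − 61.2 MHz = 11.6 MHz.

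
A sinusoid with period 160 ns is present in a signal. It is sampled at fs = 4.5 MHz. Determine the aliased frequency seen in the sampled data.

T = 160 ns → f = 1/T = 6.25 MHz.
6.25 MHz mod fs = 1.75 MHz.
1.75 MHz ≤ fs/2 = 2.25 MHz, appears at 1.75 MHz.

1.75 MHz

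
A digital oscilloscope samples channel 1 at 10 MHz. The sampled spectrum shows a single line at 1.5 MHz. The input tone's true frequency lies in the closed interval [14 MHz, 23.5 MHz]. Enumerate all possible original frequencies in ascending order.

18.5 MHz, 21.5 MHz

Frequencies that alias to 1.5 MHz are k·fs ± 1.5 MHz for integer k ≥ 0.
k=0: 1.5 MHz.
k=1: 8.5 MHz, 11.5 MHz.
k=2: 18.5 MHz, 21.5 MHz.
k=3: 28.5 MHz, 31.5 MHz.
Within [14 MHz, 23.5 MHz]: 18.5 MHz, 21.5 MHz.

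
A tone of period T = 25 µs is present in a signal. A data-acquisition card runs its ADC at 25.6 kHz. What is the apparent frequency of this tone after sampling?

11.2 kHz

T = 25 µs → f = 1/T = 40 kHz.
40 kHz mod fs = 14.4 kHz.
14.4 kHz > fs/2 = 12.8 kHz, folds to fs − 14.4 kHz = 11.2 kHz.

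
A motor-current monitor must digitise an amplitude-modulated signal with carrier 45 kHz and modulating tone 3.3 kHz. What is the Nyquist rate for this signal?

96.6 kHz

AM sidebands sit at fc ± fm = 41.7 kHz and 48.3 kHz.
Highest-frequency component: 48.3 kHz.
Nyquist rate = 2 × 48.3 kHz = 96.6 kHz.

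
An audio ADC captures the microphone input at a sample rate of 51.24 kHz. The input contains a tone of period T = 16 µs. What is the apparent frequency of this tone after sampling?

11.26 kHz

T = 16 µs → f = 1/T = 62.5 kHz.
62.5 kHz mod fs = 11.26 kHz.
11.26 kHz ≤ fs/2 = 25.62 kHz, appears at 11.26 kHz.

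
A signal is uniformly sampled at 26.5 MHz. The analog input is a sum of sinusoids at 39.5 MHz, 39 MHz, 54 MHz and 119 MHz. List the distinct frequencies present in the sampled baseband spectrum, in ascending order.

1 MHz, 12.5 MHz, 13 MHz

fs/2 = 13.25 MHz.
39.5 MHz mod fs = 13 MHz.
13 MHz ≤ fs/2 = 13.25 MHz, appears at 13 MHz.
39 MHz mod fs = 12.5 MHz.
12.5 MHz ≤ fs/2 = 13.25 MHz, appears at 12.5 MHz.
54 MHz mod fs = 1 MHz.
1 MHz ≤ fs/2 = 13.25 MHz, appears at 1 MHz.
119 MHz mod fs = 13 MHz.
13 MHz ≤ fs/2 = 13.25 MHz, appears at 13 MHz.
Distinct values: {1 MHz, 12.5 MHz, 13 MHz}.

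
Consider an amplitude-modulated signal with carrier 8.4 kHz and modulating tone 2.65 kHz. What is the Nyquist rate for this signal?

AM sidebands sit at fc ± fm = 5.75 kHz and 11.05 kHz.
Highest-frequency component: 11.05 kHz.
Nyquist rate = 2 × 11.05 kHz = 22.1 kHz.

22.1 kHz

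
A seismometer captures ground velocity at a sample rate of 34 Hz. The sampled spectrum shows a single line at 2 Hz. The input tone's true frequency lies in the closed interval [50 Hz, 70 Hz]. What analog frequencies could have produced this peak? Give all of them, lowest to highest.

66 Hz, 70 Hz

Frequencies that alias to 2 Hz are k·fs ± 2 Hz for integer k ≥ 0.
k=0: 2 Hz.
k=1: 32 Hz, 36 Hz.
k=2: 66 Hz, 70 Hz.
k=3: 100 Hz, 104 Hz.
Within [50 Hz, 70 Hz]: 66 Hz, 70 Hz.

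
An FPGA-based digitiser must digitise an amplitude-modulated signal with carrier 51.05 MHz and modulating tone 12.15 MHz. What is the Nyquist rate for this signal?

AM sidebands sit at fc ± fm = 38.9 MHz and 63.2 MHz.
Highest-frequency component: 63.2 MHz.
Nyquist rate = 2 × 63.2 MHz = 126.4 MHz.

126.4 MHz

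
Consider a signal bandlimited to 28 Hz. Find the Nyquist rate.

56 Hz

Nyquist rate = 2 × 28 Hz = 56 Hz.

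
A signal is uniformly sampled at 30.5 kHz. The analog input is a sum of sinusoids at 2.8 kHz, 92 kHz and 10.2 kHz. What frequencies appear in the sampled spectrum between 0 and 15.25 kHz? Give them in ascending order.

fs/2 = 15.25 kHz.
2.8 kHz ≤ fs/2 = 15.25 kHz, passes unchanged.
92 kHz mod fs = 0.5 kHz.
0.5 kHz ≤ fs/2 = 15.25 kHz, appears at 0.5 kHz.
10.2 kHz ≤ fs/2 = 15.25 kHz, passes unchanged.
Distinct values: {0.5 kHz, 2.8 kHz, 10.2 kHz}.

0.5 kHz, 2.8 kHz, 10.2 kHz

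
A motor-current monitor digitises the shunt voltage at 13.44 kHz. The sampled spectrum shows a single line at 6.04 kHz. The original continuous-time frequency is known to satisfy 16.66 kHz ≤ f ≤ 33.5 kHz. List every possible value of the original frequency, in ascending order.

Frequencies that alias to 6.04 kHz are k·fs ± 6.04 kHz for integer k ≥ 0.
k=0: 6.04 kHz.
k=1: 7.4 kHz, 19.48 kHz.
k=2: 20.84 kHz, 32.92 kHz.
k=3: 34.28 kHz, 46.36 kHz.
Within [16.66 kHz, 33.5 kHz]: 19.48 kHz, 20.84 kHz, 32.92 kHz.

19.48 kHz, 20.84 kHz, 32.92 kHz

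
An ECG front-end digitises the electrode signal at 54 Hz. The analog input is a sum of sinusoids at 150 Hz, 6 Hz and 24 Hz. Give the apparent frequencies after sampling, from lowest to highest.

fs/2 = 27 Hz.
150 Hz mod fs = 42 Hz.
42 Hz > fs/2 = 27 Hz, folds to fs − 42 Hz = 12 Hz.
6 Hz ≤ fs/2 = 27 Hz, passes unchanged.
24 Hz ≤ fs/2 = 27 Hz, passes unchanged.
Distinct values: {6 Hz, 12 Hz, 24 Hz}.

6 Hz, 12 Hz, 24 Hz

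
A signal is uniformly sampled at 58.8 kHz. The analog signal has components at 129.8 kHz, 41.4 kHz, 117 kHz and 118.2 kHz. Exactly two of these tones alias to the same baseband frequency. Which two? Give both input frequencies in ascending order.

117 kHz, 118.2 kHz

fs/2 = 29.4 kHz.
129.8 kHz mod fs = 12.2 kHz.
12.2 kHz ≤ fs/2 = 29.4 kHz, appears at 12.2 kHz.
41.4 kHz > fs/2 = 29.4 kHz, folds to fs − 41.4 kHz = 17.4 kHz.
117 kHz mod fs = 58.2 kHz.
58.2 kHz > fs/2 = 29.4 kHz, folds to fs − 58.2 kHz = 0.6 kHz.
118.2 kHz mod fs = 0.6 kHz.
0.6 kHz ≤ fs/2 = 29.4 kHz, appears at 0.6 kHz.
117 kHz and 118.2 kHz both map to 0.6 kHz.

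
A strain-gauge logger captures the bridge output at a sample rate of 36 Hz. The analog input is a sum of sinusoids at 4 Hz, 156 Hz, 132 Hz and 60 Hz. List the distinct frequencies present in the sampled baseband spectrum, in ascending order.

4 Hz, 12 Hz

fs/2 = 18 Hz.
4 Hz ≤ fs/2 = 18 Hz, passes unchanged.
156 Hz mod fs = 12 Hz.
12 Hz ≤ fs/2 = 18 Hz, appears at 12 Hz.
132 Hz mod fs = 24 Hz.
24 Hz > fs/2 = 18 Hz, folds to fs − 24 Hz = 12 Hz.
60 Hz mod fs = 24 Hz.
24 Hz > fs/2 = 18 Hz, folds to fs − 24 Hz = 12 Hz.
Distinct values: {4 Hz, 12 Hz}.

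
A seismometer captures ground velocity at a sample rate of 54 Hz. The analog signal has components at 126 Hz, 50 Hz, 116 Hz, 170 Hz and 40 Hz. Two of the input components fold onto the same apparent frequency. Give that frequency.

8 Hz

fs/2 = 27 Hz.
126 Hz mod fs = 18 Hz.
18 Hz ≤ fs/2 = 27 Hz, appears at 18 Hz.
50 Hz > fs/2 = 27 Hz, folds to fs − 50 Hz = 4 Hz.
116 Hz mod fs = 8 Hz.
8 Hz ≤ fs/2 = 27 Hz, appears at 8 Hz.
170 Hz mod fs = 8 Hz.
8 Hz ≤ fs/2 = 27 Hz, appears at 8 Hz.
40 Hz > fs/2 = 27 Hz, folds to fs − 40 Hz = 14 Hz.
116 Hz and 170 Hz both map to 8 Hz.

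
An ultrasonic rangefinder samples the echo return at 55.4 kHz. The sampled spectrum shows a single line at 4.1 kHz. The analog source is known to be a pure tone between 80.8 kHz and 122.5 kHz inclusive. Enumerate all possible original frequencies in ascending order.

Frequencies that alias to 4.1 kHz are k·fs ± 4.1 kHz for integer k ≥ 0.
k=0: 4.1 kHz.
k=1: 51.3 kHz, 59.5 kHz.
k=2: 106.7 kHz, 114.9 kHz.
k=3: 162.1 kHz, 170.3 kHz.
Within [80.8 kHz, 122.5 kHz]: 106.7 kHz, 114.9 kHz.

106.7 kHz, 114.9 kHz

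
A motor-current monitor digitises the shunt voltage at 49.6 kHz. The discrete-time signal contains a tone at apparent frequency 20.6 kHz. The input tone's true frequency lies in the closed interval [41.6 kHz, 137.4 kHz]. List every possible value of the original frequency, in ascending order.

Frequencies that alias to 20.6 kHz are k·fs ± 20.6 kHz for integer k ≥ 0.
k=0: 20.6 kHz.
k=1: 29 kHz, 70.2 kHz.
k=2: 78.6 kHz, 119.8 kHz.
k=3: 128.2 kHz, 169.4 kHz.
k=4: 177.8 kHz, 219 kHz.
Within [41.6 kHz, 137.4 kHz]: 70.2 kHz, 78.6 kHz, 119.8 kHz, 128.2 kHz.

70.2 kHz, 78.6 kHz, 119.8 kHz, 128.2 kHz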